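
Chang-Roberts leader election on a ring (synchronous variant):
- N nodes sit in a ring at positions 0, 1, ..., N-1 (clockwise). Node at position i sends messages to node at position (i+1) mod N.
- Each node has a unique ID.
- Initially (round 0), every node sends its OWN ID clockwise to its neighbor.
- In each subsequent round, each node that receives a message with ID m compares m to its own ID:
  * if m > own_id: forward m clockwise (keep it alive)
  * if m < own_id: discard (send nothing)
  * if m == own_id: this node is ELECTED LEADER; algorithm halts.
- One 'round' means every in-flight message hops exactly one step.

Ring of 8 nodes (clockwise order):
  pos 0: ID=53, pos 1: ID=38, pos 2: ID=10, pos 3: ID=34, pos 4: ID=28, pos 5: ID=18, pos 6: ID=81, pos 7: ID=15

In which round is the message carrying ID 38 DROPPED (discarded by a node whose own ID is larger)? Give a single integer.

Round 1: pos1(id38) recv 53: fwd; pos2(id10) recv 38: fwd; pos3(id34) recv 10: drop; pos4(id28) recv 34: fwd; pos5(id18) recv 28: fwd; pos6(id81) recv 18: drop; pos7(id15) recv 81: fwd; pos0(id53) recv 15: drop
Round 2: pos2(id10) recv 53: fwd; pos3(id34) recv 38: fwd; pos5(id18) recv 34: fwd; pos6(id81) recv 28: drop; pos0(id53) recv 81: fwd
Round 3: pos3(id34) recv 53: fwd; pos4(id28) recv 38: fwd; pos6(id81) recv 34: drop; pos1(id38) recv 81: fwd
Round 4: pos4(id28) recv 53: fwd; pos5(id18) recv 38: fwd; pos2(id10) recv 81: fwd
Round 5: pos5(id18) recv 53: fwd; pos6(id81) recv 38: drop; pos3(id34) recv 81: fwd
Round 6: pos6(id81) recv 53: drop; pos4(id28) recv 81: fwd
Round 7: pos5(id18) recv 81: fwd
Round 8: pos6(id81) recv 81: ELECTED
Message ID 38 originates at pos 1; dropped at pos 6 in round 5

Answer: 5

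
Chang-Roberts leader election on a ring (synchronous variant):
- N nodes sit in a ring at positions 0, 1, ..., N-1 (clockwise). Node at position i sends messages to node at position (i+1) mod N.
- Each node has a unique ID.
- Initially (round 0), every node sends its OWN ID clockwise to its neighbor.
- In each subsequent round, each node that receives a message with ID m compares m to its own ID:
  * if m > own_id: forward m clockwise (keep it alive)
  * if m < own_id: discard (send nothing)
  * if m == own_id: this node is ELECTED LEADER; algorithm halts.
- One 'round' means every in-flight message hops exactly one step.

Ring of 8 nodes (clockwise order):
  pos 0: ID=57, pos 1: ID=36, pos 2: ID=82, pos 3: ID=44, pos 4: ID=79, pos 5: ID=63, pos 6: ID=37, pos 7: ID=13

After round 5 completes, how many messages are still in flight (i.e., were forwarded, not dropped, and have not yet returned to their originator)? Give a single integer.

Answer: 2

Derivation:
Round 1: pos1(id36) recv 57: fwd; pos2(id82) recv 36: drop; pos3(id44) recv 82: fwd; pos4(id79) recv 44: drop; pos5(id63) recv 79: fwd; pos6(id37) recv 63: fwd; pos7(id13) recv 37: fwd; pos0(id57) recv 13: drop
Round 2: pos2(id82) recv 57: drop; pos4(id79) recv 82: fwd; pos6(id37) recv 79: fwd; pos7(id13) recv 63: fwd; pos0(id57) recv 37: drop
Round 3: pos5(id63) recv 82: fwd; pos7(id13) recv 79: fwd; pos0(id57) recv 63: fwd
Round 4: pos6(id37) recv 82: fwd; pos0(id57) recv 79: fwd; pos1(id36) recv 63: fwd
Round 5: pos7(id13) recv 82: fwd; pos1(id36) recv 79: fwd; pos2(id82) recv 63: drop
After round 5: 2 messages still in flight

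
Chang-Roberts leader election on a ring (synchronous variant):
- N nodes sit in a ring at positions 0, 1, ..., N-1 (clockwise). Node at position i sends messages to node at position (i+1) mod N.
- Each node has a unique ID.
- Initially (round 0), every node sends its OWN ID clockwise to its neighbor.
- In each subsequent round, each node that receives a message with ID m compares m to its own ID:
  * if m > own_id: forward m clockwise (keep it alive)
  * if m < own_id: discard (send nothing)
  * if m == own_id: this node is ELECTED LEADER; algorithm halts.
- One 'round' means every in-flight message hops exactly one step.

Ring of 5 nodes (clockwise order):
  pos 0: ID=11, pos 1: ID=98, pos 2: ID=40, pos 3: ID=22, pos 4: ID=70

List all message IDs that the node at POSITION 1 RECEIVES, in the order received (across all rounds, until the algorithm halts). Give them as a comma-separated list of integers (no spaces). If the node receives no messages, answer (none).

Round 1: pos1(id98) recv 11: drop; pos2(id40) recv 98: fwd; pos3(id22) recv 40: fwd; pos4(id70) recv 22: drop; pos0(id11) recv 70: fwd
Round 2: pos3(id22) recv 98: fwd; pos4(id70) recv 40: drop; pos1(id98) recv 70: drop
Round 3: pos4(id70) recv 98: fwd
Round 4: pos0(id11) recv 98: fwd
Round 5: pos1(id98) recv 98: ELECTED

Answer: 11,70,98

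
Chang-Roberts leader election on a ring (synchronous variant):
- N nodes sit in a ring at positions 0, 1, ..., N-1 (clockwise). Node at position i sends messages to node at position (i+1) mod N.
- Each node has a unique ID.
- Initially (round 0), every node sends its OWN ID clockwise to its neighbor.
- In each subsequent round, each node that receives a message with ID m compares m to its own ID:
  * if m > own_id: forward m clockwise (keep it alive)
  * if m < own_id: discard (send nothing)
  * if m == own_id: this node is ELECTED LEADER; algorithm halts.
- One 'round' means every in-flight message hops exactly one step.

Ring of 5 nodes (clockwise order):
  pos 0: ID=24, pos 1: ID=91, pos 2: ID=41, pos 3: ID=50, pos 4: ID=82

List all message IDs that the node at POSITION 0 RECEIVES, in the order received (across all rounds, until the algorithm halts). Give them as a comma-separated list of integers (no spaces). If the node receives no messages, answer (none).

Answer: 82,91

Derivation:
Round 1: pos1(id91) recv 24: drop; pos2(id41) recv 91: fwd; pos3(id50) recv 41: drop; pos4(id82) recv 50: drop; pos0(id24) recv 82: fwd
Round 2: pos3(id50) recv 91: fwd; pos1(id91) recv 82: drop
Round 3: pos4(id82) recv 91: fwd
Round 4: pos0(id24) recv 91: fwd
Round 5: pos1(id91) recv 91: ELECTED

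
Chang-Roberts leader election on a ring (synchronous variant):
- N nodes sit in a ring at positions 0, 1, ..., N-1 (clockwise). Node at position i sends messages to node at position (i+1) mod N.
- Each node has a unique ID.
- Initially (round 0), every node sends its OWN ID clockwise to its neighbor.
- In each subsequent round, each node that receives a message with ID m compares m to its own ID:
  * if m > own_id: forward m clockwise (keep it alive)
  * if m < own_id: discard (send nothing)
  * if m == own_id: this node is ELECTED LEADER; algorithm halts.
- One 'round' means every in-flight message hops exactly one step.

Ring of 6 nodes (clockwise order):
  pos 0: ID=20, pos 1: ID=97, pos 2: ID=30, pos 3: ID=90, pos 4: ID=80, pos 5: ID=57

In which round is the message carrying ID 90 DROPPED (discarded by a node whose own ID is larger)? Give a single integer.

Answer: 4

Derivation:
Round 1: pos1(id97) recv 20: drop; pos2(id30) recv 97: fwd; pos3(id90) recv 30: drop; pos4(id80) recv 90: fwd; pos5(id57) recv 80: fwd; pos0(id20) recv 57: fwd
Round 2: pos3(id90) recv 97: fwd; pos5(id57) recv 90: fwd; pos0(id20) recv 80: fwd; pos1(id97) recv 57: drop
Round 3: pos4(id80) recv 97: fwd; pos0(id20) recv 90: fwd; pos1(id97) recv 80: drop
Round 4: pos5(id57) recv 97: fwd; pos1(id97) recv 90: drop
Round 5: pos0(id20) recv 97: fwd
Round 6: pos1(id97) recv 97: ELECTED
Message ID 90 originates at pos 3; dropped at pos 1 in round 4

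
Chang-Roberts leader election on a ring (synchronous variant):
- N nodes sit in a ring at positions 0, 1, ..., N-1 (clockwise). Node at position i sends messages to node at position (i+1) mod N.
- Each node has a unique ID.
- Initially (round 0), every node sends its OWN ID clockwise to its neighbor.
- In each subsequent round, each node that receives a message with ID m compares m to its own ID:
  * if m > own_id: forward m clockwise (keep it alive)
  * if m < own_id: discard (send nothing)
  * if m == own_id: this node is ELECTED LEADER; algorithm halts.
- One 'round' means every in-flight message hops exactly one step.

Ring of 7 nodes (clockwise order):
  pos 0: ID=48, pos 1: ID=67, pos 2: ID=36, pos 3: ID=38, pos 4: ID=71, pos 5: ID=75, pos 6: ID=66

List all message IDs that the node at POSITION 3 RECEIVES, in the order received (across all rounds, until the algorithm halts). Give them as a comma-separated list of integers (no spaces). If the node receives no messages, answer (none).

Answer: 36,67,75

Derivation:
Round 1: pos1(id67) recv 48: drop; pos2(id36) recv 67: fwd; pos3(id38) recv 36: drop; pos4(id71) recv 38: drop; pos5(id75) recv 71: drop; pos6(id66) recv 75: fwd; pos0(id48) recv 66: fwd
Round 2: pos3(id38) recv 67: fwd; pos0(id48) recv 75: fwd; pos1(id67) recv 66: drop
Round 3: pos4(id71) recv 67: drop; pos1(id67) recv 75: fwd
Round 4: pos2(id36) recv 75: fwd
Round 5: pos3(id38) recv 75: fwd
Round 6: pos4(id71) recv 75: fwd
Round 7: pos5(id75) recv 75: ELECTED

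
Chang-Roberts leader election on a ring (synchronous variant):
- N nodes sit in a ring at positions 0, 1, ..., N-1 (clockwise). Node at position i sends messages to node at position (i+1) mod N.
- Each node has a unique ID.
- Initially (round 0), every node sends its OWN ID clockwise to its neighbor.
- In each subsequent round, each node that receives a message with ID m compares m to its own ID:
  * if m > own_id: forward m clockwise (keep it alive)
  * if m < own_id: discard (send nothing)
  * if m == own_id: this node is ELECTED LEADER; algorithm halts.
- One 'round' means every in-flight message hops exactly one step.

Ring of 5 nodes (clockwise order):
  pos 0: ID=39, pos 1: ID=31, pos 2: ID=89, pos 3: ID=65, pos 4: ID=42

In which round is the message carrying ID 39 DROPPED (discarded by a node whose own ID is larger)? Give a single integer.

Answer: 2

Derivation:
Round 1: pos1(id31) recv 39: fwd; pos2(id89) recv 31: drop; pos3(id65) recv 89: fwd; pos4(id42) recv 65: fwd; pos0(id39) recv 42: fwd
Round 2: pos2(id89) recv 39: drop; pos4(id42) recv 89: fwd; pos0(id39) recv 65: fwd; pos1(id31) recv 42: fwd
Round 3: pos0(id39) recv 89: fwd; pos1(id31) recv 65: fwd; pos2(id89) recv 42: drop
Round 4: pos1(id31) recv 89: fwd; pos2(id89) recv 65: drop
Round 5: pos2(id89) recv 89: ELECTED
Message ID 39 originates at pos 0; dropped at pos 2 in round 2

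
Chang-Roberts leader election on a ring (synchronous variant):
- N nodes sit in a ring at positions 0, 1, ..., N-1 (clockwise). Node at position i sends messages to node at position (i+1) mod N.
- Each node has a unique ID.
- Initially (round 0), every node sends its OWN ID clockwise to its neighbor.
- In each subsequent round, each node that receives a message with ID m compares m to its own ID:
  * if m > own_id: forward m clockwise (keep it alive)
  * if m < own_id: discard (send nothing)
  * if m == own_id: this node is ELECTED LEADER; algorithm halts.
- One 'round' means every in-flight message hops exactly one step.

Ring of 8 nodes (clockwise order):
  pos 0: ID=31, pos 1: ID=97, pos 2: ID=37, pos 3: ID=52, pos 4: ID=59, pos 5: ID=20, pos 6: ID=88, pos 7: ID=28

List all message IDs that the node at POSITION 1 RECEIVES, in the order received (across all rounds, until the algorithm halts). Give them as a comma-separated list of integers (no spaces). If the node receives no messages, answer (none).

Round 1: pos1(id97) recv 31: drop; pos2(id37) recv 97: fwd; pos3(id52) recv 37: drop; pos4(id59) recv 52: drop; pos5(id20) recv 59: fwd; pos6(id88) recv 20: drop; pos7(id28) recv 88: fwd; pos0(id31) recv 28: drop
Round 2: pos3(id52) recv 97: fwd; pos6(id88) recv 59: drop; pos0(id31) recv 88: fwd
Round 3: pos4(id59) recv 97: fwd; pos1(id97) recv 88: drop
Round 4: pos5(id20) recv 97: fwd
Round 5: pos6(id88) recv 97: fwd
Round 6: pos7(id28) recv 97: fwd
Round 7: pos0(id31) recv 97: fwd
Round 8: pos1(id97) recv 97: ELECTED

Answer: 31,88,97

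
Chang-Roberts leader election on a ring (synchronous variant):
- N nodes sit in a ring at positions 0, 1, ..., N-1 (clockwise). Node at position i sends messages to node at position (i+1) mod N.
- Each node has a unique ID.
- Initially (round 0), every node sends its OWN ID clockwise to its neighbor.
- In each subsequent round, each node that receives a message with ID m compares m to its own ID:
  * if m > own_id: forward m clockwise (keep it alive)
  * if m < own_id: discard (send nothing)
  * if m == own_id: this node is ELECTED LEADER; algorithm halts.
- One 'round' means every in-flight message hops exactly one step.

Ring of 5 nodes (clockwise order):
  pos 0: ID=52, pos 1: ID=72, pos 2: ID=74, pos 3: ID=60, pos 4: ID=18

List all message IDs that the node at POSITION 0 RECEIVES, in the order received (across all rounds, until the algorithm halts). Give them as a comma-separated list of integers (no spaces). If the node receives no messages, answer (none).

Round 1: pos1(id72) recv 52: drop; pos2(id74) recv 72: drop; pos3(id60) recv 74: fwd; pos4(id18) recv 60: fwd; pos0(id52) recv 18: drop
Round 2: pos4(id18) recv 74: fwd; pos0(id52) recv 60: fwd
Round 3: pos0(id52) recv 74: fwd; pos1(id72) recv 60: drop
Round 4: pos1(id72) recv 74: fwd
Round 5: pos2(id74) recv 74: ELECTED

Answer: 18,60,74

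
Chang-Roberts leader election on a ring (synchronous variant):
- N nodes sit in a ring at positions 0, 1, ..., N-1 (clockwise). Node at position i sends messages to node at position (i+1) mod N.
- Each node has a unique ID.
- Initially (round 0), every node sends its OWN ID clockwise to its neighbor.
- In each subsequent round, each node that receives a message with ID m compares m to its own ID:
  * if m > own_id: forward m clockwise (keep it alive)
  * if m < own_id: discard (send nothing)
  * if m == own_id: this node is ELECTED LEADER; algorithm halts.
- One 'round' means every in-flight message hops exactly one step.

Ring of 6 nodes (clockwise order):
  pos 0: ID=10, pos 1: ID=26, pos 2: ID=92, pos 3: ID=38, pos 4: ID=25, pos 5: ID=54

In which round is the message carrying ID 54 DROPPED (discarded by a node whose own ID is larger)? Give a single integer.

Round 1: pos1(id26) recv 10: drop; pos2(id92) recv 26: drop; pos3(id38) recv 92: fwd; pos4(id25) recv 38: fwd; pos5(id54) recv 25: drop; pos0(id10) recv 54: fwd
Round 2: pos4(id25) recv 92: fwd; pos5(id54) recv 38: drop; pos1(id26) recv 54: fwd
Round 3: pos5(id54) recv 92: fwd; pos2(id92) recv 54: drop
Round 4: pos0(id10) recv 92: fwd
Round 5: pos1(id26) recv 92: fwd
Round 6: pos2(id92) recv 92: ELECTED
Message ID 54 originates at pos 5; dropped at pos 2 in round 3

Answer: 3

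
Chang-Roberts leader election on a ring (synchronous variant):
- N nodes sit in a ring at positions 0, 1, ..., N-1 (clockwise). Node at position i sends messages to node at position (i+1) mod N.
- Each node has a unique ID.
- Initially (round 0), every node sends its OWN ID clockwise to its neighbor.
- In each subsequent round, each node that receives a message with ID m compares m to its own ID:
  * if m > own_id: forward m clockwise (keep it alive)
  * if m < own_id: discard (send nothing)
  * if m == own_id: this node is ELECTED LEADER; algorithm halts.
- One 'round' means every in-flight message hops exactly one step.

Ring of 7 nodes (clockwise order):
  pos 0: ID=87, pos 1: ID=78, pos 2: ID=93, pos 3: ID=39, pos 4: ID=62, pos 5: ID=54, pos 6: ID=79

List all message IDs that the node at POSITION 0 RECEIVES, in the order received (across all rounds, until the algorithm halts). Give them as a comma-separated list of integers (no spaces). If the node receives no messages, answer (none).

Answer: 79,93

Derivation:
Round 1: pos1(id78) recv 87: fwd; pos2(id93) recv 78: drop; pos3(id39) recv 93: fwd; pos4(id62) recv 39: drop; pos5(id54) recv 62: fwd; pos6(id79) recv 54: drop; pos0(id87) recv 79: drop
Round 2: pos2(id93) recv 87: drop; pos4(id62) recv 93: fwd; pos6(id79) recv 62: drop
Round 3: pos5(id54) recv 93: fwd
Round 4: pos6(id79) recv 93: fwd
Round 5: pos0(id87) recv 93: fwd
Round 6: pos1(id78) recv 93: fwd
Round 7: pos2(id93) recv 93: ELECTED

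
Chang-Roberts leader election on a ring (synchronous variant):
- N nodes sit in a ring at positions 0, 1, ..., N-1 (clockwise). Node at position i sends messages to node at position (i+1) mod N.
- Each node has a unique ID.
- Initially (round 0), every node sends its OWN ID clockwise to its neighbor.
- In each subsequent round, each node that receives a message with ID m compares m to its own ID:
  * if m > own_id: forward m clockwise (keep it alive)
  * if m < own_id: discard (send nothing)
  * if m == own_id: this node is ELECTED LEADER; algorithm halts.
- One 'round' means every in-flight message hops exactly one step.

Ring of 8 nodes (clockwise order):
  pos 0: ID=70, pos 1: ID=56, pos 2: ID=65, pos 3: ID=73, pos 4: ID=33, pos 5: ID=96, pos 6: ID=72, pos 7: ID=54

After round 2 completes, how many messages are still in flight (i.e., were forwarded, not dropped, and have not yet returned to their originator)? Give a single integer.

Answer: 3

Derivation:
Round 1: pos1(id56) recv 70: fwd; pos2(id65) recv 56: drop; pos3(id73) recv 65: drop; pos4(id33) recv 73: fwd; pos5(id96) recv 33: drop; pos6(id72) recv 96: fwd; pos7(id54) recv 72: fwd; pos0(id70) recv 54: drop
Round 2: pos2(id65) recv 70: fwd; pos5(id96) recv 73: drop; pos7(id54) recv 96: fwd; pos0(id70) recv 72: fwd
After round 2: 3 messages still in flight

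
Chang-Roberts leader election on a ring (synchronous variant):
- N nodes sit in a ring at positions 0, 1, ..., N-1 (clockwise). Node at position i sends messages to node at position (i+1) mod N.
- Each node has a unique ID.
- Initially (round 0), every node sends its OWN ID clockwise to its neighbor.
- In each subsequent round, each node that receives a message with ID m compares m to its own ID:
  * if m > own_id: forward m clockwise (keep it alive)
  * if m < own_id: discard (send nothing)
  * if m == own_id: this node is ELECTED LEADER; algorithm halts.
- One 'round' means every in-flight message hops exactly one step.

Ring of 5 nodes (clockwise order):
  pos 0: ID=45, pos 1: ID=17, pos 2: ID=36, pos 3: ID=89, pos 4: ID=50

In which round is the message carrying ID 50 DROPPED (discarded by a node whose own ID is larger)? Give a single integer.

Round 1: pos1(id17) recv 45: fwd; pos2(id36) recv 17: drop; pos3(id89) recv 36: drop; pos4(id50) recv 89: fwd; pos0(id45) recv 50: fwd
Round 2: pos2(id36) recv 45: fwd; pos0(id45) recv 89: fwd; pos1(id17) recv 50: fwd
Round 3: pos3(id89) recv 45: drop; pos1(id17) recv 89: fwd; pos2(id36) recv 50: fwd
Round 4: pos2(id36) recv 89: fwd; pos3(id89) recv 50: drop
Round 5: pos3(id89) recv 89: ELECTED
Message ID 50 originates at pos 4; dropped at pos 3 in round 4

Answer: 4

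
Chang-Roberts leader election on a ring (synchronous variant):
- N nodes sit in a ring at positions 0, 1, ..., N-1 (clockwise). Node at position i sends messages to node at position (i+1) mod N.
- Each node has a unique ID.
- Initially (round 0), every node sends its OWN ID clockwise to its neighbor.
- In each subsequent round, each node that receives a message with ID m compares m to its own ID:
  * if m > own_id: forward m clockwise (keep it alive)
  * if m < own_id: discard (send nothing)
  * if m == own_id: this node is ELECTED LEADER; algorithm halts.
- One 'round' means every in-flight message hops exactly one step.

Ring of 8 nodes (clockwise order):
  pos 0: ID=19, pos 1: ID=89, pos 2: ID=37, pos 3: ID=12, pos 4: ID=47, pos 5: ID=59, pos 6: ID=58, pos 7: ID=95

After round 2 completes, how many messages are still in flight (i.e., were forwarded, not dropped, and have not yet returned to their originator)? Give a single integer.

Answer: 2

Derivation:
Round 1: pos1(id89) recv 19: drop; pos2(id37) recv 89: fwd; pos3(id12) recv 37: fwd; pos4(id47) recv 12: drop; pos5(id59) recv 47: drop; pos6(id58) recv 59: fwd; pos7(id95) recv 58: drop; pos0(id19) recv 95: fwd
Round 2: pos3(id12) recv 89: fwd; pos4(id47) recv 37: drop; pos7(id95) recv 59: drop; pos1(id89) recv 95: fwd
After round 2: 2 messages still in flight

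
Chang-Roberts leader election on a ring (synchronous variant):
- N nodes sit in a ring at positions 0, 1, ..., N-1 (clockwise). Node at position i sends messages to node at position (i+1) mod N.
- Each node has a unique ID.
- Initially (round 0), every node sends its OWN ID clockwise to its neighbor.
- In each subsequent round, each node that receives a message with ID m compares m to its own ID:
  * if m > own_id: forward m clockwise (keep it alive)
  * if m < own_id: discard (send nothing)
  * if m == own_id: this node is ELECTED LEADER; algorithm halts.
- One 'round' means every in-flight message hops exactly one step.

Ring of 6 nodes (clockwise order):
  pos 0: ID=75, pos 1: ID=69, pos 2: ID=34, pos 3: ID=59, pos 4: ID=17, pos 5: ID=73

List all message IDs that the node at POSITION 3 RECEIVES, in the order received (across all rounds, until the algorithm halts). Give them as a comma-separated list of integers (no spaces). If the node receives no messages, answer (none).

Answer: 34,69,75

Derivation:
Round 1: pos1(id69) recv 75: fwd; pos2(id34) recv 69: fwd; pos3(id59) recv 34: drop; pos4(id17) recv 59: fwd; pos5(id73) recv 17: drop; pos0(id75) recv 73: drop
Round 2: pos2(id34) recv 75: fwd; pos3(id59) recv 69: fwd; pos5(id73) recv 59: drop
Round 3: pos3(id59) recv 75: fwd; pos4(id17) recv 69: fwd
Round 4: pos4(id17) recv 75: fwd; pos5(id73) recv 69: drop
Round 5: pos5(id73) recv 75: fwd
Round 6: pos0(id75) recv 75: ELECTED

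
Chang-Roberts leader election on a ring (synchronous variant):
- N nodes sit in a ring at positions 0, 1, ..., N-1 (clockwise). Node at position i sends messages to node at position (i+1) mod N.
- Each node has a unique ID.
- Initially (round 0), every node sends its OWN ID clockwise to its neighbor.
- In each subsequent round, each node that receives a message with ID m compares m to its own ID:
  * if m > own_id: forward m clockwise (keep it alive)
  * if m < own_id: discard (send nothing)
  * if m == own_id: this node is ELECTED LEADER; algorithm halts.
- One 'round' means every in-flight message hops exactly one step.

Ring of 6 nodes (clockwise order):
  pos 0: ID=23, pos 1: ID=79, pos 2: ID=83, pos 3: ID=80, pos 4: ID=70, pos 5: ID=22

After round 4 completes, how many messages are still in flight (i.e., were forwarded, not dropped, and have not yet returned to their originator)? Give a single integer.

Round 1: pos1(id79) recv 23: drop; pos2(id83) recv 79: drop; pos3(id80) recv 83: fwd; pos4(id70) recv 80: fwd; pos5(id22) recv 70: fwd; pos0(id23) recv 22: drop
Round 2: pos4(id70) recv 83: fwd; pos5(id22) recv 80: fwd; pos0(id23) recv 70: fwd
Round 3: pos5(id22) recv 83: fwd; pos0(id23) recv 80: fwd; pos1(id79) recv 70: drop
Round 4: pos0(id23) recv 83: fwd; pos1(id79) recv 80: fwd
After round 4: 2 messages still in flight

Answer: 2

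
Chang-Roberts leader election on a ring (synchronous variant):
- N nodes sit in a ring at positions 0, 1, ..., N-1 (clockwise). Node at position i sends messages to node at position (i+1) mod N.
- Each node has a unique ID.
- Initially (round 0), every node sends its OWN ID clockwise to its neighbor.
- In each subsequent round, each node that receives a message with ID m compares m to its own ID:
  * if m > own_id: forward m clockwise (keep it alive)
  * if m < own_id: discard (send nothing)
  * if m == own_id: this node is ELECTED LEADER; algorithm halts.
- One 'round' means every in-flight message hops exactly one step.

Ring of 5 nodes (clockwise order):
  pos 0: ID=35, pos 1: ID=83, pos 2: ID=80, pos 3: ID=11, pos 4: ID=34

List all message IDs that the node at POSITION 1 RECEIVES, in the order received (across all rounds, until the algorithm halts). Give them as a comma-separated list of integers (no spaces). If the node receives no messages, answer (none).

Answer: 35,80,83

Derivation:
Round 1: pos1(id83) recv 35: drop; pos2(id80) recv 83: fwd; pos3(id11) recv 80: fwd; pos4(id34) recv 11: drop; pos0(id35) recv 34: drop
Round 2: pos3(id11) recv 83: fwd; pos4(id34) recv 80: fwd
Round 3: pos4(id34) recv 83: fwd; pos0(id35) recv 80: fwd
Round 4: pos0(id35) recv 83: fwd; pos1(id83) recv 80: drop
Round 5: pos1(id83) recv 83: ELECTED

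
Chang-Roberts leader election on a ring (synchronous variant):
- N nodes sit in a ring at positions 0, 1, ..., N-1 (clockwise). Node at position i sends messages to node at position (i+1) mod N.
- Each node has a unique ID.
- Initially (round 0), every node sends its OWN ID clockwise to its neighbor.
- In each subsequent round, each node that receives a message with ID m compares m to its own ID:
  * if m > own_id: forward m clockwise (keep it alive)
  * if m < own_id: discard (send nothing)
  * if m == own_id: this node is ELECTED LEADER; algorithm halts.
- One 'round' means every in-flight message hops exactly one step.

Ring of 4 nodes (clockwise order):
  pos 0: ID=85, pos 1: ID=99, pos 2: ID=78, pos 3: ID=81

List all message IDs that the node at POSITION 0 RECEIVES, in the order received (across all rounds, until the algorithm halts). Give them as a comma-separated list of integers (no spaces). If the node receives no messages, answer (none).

Round 1: pos1(id99) recv 85: drop; pos2(id78) recv 99: fwd; pos3(id81) recv 78: drop; pos0(id85) recv 81: drop
Round 2: pos3(id81) recv 99: fwd
Round 3: pos0(id85) recv 99: fwd
Round 4: pos1(id99) recv 99: ELECTED

Answer: 81,99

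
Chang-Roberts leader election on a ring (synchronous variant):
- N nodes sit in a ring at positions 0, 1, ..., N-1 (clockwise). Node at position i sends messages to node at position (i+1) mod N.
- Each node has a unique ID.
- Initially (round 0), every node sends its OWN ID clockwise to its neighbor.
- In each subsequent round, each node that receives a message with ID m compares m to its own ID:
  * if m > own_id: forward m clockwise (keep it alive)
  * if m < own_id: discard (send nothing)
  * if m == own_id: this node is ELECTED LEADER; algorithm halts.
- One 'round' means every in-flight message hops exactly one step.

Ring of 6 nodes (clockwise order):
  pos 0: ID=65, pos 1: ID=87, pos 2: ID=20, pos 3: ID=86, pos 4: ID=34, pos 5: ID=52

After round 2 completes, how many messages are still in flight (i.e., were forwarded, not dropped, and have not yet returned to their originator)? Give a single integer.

Answer: 2

Derivation:
Round 1: pos1(id87) recv 65: drop; pos2(id20) recv 87: fwd; pos3(id86) recv 20: drop; pos4(id34) recv 86: fwd; pos5(id52) recv 34: drop; pos0(id65) recv 52: drop
Round 2: pos3(id86) recv 87: fwd; pos5(id52) recv 86: fwd
After round 2: 2 messages still in flight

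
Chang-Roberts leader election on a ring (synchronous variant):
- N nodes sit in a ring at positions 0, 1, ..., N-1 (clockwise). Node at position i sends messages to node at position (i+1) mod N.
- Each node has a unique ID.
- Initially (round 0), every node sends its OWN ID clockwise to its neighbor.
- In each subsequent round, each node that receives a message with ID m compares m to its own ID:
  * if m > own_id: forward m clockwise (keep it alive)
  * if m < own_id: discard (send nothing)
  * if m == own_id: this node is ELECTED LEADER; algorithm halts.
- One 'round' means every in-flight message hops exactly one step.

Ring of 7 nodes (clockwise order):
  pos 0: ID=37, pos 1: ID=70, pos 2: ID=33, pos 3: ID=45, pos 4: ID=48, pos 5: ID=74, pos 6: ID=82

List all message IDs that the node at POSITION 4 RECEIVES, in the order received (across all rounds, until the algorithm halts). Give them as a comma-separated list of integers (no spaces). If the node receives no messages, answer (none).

Answer: 45,70,82

Derivation:
Round 1: pos1(id70) recv 37: drop; pos2(id33) recv 70: fwd; pos3(id45) recv 33: drop; pos4(id48) recv 45: drop; pos5(id74) recv 48: drop; pos6(id82) recv 74: drop; pos0(id37) recv 82: fwd
Round 2: pos3(id45) recv 70: fwd; pos1(id70) recv 82: fwd
Round 3: pos4(id48) recv 70: fwd; pos2(id33) recv 82: fwd
Round 4: pos5(id74) recv 70: drop; pos3(id45) recv 82: fwd
Round 5: pos4(id48) recv 82: fwd
Round 6: pos5(id74) recv 82: fwd
Round 7: pos6(id82) recv 82: ELECTED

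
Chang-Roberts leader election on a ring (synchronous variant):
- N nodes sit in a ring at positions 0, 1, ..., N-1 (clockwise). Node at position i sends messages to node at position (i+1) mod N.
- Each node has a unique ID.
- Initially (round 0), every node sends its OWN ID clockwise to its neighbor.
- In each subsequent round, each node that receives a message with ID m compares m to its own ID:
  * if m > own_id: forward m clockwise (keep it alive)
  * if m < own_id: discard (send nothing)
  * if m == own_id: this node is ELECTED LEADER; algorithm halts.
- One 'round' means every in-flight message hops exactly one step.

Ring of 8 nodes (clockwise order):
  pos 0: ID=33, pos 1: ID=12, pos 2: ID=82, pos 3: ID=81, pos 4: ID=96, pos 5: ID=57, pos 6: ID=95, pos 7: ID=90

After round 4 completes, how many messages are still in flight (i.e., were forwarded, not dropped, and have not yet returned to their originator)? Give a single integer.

Answer: 3

Derivation:
Round 1: pos1(id12) recv 33: fwd; pos2(id82) recv 12: drop; pos3(id81) recv 82: fwd; pos4(id96) recv 81: drop; pos5(id57) recv 96: fwd; pos6(id95) recv 57: drop; pos7(id90) recv 95: fwd; pos0(id33) recv 90: fwd
Round 2: pos2(id82) recv 33: drop; pos4(id96) recv 82: drop; pos6(id95) recv 96: fwd; pos0(id33) recv 95: fwd; pos1(id12) recv 90: fwd
Round 3: pos7(id90) recv 96: fwd; pos1(id12) recv 95: fwd; pos2(id82) recv 90: fwd
Round 4: pos0(id33) recv 96: fwd; pos2(id82) recv 95: fwd; pos3(id81) recv 90: fwd
After round 4: 3 messages still in flight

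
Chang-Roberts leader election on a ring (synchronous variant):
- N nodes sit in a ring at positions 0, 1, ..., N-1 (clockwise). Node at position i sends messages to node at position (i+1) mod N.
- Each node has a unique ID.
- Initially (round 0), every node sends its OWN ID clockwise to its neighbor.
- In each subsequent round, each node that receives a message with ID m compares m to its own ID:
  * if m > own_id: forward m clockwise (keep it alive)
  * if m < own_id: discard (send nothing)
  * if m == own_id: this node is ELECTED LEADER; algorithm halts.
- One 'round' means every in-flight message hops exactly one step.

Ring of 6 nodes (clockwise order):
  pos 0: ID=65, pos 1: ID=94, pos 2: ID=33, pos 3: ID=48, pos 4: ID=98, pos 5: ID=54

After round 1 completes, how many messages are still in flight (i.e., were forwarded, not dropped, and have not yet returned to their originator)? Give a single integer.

Round 1: pos1(id94) recv 65: drop; pos2(id33) recv 94: fwd; pos3(id48) recv 33: drop; pos4(id98) recv 48: drop; pos5(id54) recv 98: fwd; pos0(id65) recv 54: drop
After round 1: 2 messages still in flight

Answer: 2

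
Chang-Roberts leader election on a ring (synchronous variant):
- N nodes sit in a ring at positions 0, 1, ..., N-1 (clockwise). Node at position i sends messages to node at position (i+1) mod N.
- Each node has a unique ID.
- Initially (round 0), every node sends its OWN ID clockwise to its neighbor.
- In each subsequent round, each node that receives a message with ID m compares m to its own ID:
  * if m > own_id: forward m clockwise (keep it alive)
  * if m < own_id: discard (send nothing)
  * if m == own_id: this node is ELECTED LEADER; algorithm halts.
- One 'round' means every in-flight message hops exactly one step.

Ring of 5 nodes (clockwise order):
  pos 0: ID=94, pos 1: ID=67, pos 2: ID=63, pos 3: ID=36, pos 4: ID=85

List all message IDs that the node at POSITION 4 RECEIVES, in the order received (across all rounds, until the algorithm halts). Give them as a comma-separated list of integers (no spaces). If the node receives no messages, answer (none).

Answer: 36,63,67,94

Derivation:
Round 1: pos1(id67) recv 94: fwd; pos2(id63) recv 67: fwd; pos3(id36) recv 63: fwd; pos4(id85) recv 36: drop; pos0(id94) recv 85: drop
Round 2: pos2(id63) recv 94: fwd; pos3(id36) recv 67: fwd; pos4(id85) recv 63: drop
Round 3: pos3(id36) recv 94: fwd; pos4(id85) recv 67: drop
Round 4: pos4(id85) recv 94: fwd
Round 5: pos0(id94) recv 94: ELECTED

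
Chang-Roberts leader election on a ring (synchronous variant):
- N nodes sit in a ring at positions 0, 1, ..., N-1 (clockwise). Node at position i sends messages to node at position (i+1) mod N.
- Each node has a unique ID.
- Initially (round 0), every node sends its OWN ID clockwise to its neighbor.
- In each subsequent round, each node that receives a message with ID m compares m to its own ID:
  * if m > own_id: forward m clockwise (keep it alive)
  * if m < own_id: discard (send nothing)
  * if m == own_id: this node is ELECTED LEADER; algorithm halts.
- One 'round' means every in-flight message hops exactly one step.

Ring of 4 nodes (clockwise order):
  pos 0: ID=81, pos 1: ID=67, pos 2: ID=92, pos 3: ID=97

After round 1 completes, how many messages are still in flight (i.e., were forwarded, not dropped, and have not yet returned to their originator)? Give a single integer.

Round 1: pos1(id67) recv 81: fwd; pos2(id92) recv 67: drop; pos3(id97) recv 92: drop; pos0(id81) recv 97: fwd
After round 1: 2 messages still in flight

Answer: 2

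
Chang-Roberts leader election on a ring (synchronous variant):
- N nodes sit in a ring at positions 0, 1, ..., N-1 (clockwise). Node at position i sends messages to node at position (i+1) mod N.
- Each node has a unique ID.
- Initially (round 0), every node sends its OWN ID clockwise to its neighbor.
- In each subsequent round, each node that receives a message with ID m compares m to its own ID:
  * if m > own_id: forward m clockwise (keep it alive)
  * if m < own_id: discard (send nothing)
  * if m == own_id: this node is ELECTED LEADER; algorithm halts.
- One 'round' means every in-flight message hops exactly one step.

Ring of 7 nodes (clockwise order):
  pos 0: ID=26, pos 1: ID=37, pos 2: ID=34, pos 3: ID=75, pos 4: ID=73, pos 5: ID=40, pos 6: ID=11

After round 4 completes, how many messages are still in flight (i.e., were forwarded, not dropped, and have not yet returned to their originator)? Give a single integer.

Round 1: pos1(id37) recv 26: drop; pos2(id34) recv 37: fwd; pos3(id75) recv 34: drop; pos4(id73) recv 75: fwd; pos5(id40) recv 73: fwd; pos6(id11) recv 40: fwd; pos0(id26) recv 11: drop
Round 2: pos3(id75) recv 37: drop; pos5(id40) recv 75: fwd; pos6(id11) recv 73: fwd; pos0(id26) recv 40: fwd
Round 3: pos6(id11) recv 75: fwd; pos0(id26) recv 73: fwd; pos1(id37) recv 40: fwd
Round 4: pos0(id26) recv 75: fwd; pos1(id37) recv 73: fwd; pos2(id34) recv 40: fwd
After round 4: 3 messages still in flight

Answer: 3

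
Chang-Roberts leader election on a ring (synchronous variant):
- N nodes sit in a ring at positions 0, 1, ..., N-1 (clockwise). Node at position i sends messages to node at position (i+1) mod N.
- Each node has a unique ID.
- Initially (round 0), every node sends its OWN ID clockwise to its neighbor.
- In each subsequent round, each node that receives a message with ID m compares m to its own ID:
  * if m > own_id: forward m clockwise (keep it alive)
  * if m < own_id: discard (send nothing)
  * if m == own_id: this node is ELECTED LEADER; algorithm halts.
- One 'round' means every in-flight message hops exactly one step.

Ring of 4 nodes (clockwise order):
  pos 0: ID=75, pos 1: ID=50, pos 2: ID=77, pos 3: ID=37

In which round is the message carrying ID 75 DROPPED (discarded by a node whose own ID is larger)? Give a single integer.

Round 1: pos1(id50) recv 75: fwd; pos2(id77) recv 50: drop; pos3(id37) recv 77: fwd; pos0(id75) recv 37: drop
Round 2: pos2(id77) recv 75: drop; pos0(id75) recv 77: fwd
Round 3: pos1(id50) recv 77: fwd
Round 4: pos2(id77) recv 77: ELECTED
Message ID 75 originates at pos 0; dropped at pos 2 in round 2

Answer: 2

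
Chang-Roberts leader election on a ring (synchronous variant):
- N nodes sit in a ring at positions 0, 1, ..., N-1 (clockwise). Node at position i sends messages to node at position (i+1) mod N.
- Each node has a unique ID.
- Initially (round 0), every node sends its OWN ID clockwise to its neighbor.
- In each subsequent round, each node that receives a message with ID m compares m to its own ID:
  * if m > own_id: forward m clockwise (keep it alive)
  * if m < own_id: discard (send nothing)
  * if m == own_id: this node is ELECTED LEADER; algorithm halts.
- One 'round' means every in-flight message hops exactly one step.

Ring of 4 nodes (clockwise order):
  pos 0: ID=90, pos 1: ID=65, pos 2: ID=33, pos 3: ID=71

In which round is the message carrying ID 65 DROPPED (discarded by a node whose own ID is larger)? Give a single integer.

Round 1: pos1(id65) recv 90: fwd; pos2(id33) recv 65: fwd; pos3(id71) recv 33: drop; pos0(id90) recv 71: drop
Round 2: pos2(id33) recv 90: fwd; pos3(id71) recv 65: drop
Round 3: pos3(id71) recv 90: fwd
Round 4: pos0(id90) recv 90: ELECTED
Message ID 65 originates at pos 1; dropped at pos 3 in round 2

Answer: 2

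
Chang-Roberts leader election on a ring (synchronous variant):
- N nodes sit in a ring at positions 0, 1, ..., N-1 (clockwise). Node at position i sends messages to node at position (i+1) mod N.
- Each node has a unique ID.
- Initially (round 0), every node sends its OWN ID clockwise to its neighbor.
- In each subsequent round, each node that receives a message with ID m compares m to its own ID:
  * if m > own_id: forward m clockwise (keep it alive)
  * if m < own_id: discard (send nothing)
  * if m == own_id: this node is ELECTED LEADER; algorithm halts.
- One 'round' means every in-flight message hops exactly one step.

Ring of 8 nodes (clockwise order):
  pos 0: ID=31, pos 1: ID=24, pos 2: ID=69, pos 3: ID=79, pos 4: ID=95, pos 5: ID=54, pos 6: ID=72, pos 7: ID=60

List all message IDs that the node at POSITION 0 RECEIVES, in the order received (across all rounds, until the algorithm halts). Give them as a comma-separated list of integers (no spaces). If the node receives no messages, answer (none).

Round 1: pos1(id24) recv 31: fwd; pos2(id69) recv 24: drop; pos3(id79) recv 69: drop; pos4(id95) recv 79: drop; pos5(id54) recv 95: fwd; pos6(id72) recv 54: drop; pos7(id60) recv 72: fwd; pos0(id31) recv 60: fwd
Round 2: pos2(id69) recv 31: drop; pos6(id72) recv 95: fwd; pos0(id31) recv 72: fwd; pos1(id24) recv 60: fwd
Round 3: pos7(id60) recv 95: fwd; pos1(id24) recv 72: fwd; pos2(id69) recv 60: drop
Round 4: pos0(id31) recv 95: fwd; pos2(id69) recv 72: fwd
Round 5: pos1(id24) recv 95: fwd; pos3(id79) recv 72: drop
Round 6: pos2(id69) recv 95: fwd
Round 7: pos3(id79) recv 95: fwd
Round 8: pos4(id95) recv 95: ELECTED

Answer: 60,72,95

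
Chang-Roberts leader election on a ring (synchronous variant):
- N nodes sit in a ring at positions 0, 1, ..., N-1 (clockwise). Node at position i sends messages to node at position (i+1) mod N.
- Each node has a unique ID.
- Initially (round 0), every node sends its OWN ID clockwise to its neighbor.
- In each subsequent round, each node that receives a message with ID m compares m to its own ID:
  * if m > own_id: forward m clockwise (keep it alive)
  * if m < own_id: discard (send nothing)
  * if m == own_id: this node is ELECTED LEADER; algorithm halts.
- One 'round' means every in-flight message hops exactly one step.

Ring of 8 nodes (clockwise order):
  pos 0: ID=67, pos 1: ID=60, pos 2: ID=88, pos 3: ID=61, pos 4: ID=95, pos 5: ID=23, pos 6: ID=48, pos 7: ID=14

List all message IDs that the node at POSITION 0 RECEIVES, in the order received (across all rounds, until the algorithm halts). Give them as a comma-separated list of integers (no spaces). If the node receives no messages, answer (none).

Answer: 14,48,95

Derivation:
Round 1: pos1(id60) recv 67: fwd; pos2(id88) recv 60: drop; pos3(id61) recv 88: fwd; pos4(id95) recv 61: drop; pos5(id23) recv 95: fwd; pos6(id48) recv 23: drop; pos7(id14) recv 48: fwd; pos0(id67) recv 14: drop
Round 2: pos2(id88) recv 67: drop; pos4(id95) recv 88: drop; pos6(id48) recv 95: fwd; pos0(id67) recv 48: drop
Round 3: pos7(id14) recv 95: fwd
Round 4: pos0(id67) recv 95: fwd
Round 5: pos1(id60) recv 95: fwd
Round 6: pos2(id88) recv 95: fwd
Round 7: pos3(id61) recv 95: fwd
Round 8: pos4(id95) recv 95: ELECTED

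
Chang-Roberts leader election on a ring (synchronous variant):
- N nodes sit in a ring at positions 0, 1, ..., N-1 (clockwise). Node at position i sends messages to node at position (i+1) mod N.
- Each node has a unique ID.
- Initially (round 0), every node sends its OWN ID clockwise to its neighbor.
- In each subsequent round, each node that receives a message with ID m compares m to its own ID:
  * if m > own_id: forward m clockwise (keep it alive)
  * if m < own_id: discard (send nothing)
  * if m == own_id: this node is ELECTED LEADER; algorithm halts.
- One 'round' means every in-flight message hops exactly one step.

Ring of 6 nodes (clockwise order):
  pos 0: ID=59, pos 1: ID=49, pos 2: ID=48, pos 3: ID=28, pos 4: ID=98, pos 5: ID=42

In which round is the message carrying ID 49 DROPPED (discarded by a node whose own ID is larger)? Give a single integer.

Round 1: pos1(id49) recv 59: fwd; pos2(id48) recv 49: fwd; pos3(id28) recv 48: fwd; pos4(id98) recv 28: drop; pos5(id42) recv 98: fwd; pos0(id59) recv 42: drop
Round 2: pos2(id48) recv 59: fwd; pos3(id28) recv 49: fwd; pos4(id98) recv 48: drop; pos0(id59) recv 98: fwd
Round 3: pos3(id28) recv 59: fwd; pos4(id98) recv 49: drop; pos1(id49) recv 98: fwd
Round 4: pos4(id98) recv 59: drop; pos2(id48) recv 98: fwd
Round 5: pos3(id28) recv 98: fwd
Round 6: pos4(id98) recv 98: ELECTED
Message ID 49 originates at pos 1; dropped at pos 4 in round 3

Answer: 3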